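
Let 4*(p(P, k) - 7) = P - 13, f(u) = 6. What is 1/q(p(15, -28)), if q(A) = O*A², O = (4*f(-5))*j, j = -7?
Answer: -1/9450 ≈ -0.00010582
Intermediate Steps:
O = -168 (O = (4*6)*(-7) = 24*(-7) = -168)
p(P, k) = 15/4 + P/4 (p(P, k) = 7 + (P - 13)/4 = 7 + (-13 + P)/4 = 7 + (-13/4 + P/4) = 15/4 + P/4)
q(A) = -168*A²
1/q(p(15, -28)) = 1/(-168*(15/4 + (¼)*15)²) = 1/(-168*(15/4 + 15/4)²) = 1/(-168*(15/2)²) = 1/(-168*225/4) = 1/(-9450) = -1/9450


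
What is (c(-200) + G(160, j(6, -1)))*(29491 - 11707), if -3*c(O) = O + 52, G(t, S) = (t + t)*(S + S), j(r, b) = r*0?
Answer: 877344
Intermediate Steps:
j(r, b) = 0
G(t, S) = 4*S*t (G(t, S) = (2*t)*(2*S) = 4*S*t)
c(O) = -52/3 - O/3 (c(O) = -(O + 52)/3 = -(52 + O)/3 = -52/3 - O/3)
(c(-200) + G(160, j(6, -1)))*(29491 - 11707) = ((-52/3 - ⅓*(-200)) + 4*0*160)*(29491 - 11707) = ((-52/3 + 200/3) + 0)*17784 = (148/3 + 0)*17784 = (148/3)*17784 = 877344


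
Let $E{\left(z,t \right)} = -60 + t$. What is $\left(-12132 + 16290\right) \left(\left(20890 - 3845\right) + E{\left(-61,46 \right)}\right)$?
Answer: $70814898$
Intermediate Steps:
$\left(-12132 + 16290\right) \left(\left(20890 - 3845\right) + E{\left(-61,46 \right)}\right) = \left(-12132 + 16290\right) \left(\left(20890 - 3845\right) + \left(-60 + 46\right)\right) = 4158 \left(17045 - 14\right) = 4158 \cdot 17031 = 70814898$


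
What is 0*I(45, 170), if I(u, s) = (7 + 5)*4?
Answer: 0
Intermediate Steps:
I(u, s) = 48 (I(u, s) = 12*4 = 48)
0*I(45, 170) = 0*48 = 0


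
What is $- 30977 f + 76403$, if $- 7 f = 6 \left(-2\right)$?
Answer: $\frac{163097}{7} \approx 23300.0$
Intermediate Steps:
$f = \frac{12}{7}$ ($f = - \frac{6 \left(-2\right)}{7} = \left(- \frac{1}{7}\right) \left(-12\right) = \frac{12}{7} \approx 1.7143$)
$- 30977 f + 76403 = \left(-30977\right) \frac{12}{7} + 76403 = - \frac{371724}{7} + 76403 = \frac{163097}{7}$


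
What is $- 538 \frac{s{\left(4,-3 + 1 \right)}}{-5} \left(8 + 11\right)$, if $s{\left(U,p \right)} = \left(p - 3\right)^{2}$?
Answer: $51110$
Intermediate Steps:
$s{\left(U,p \right)} = \left(-3 + p\right)^{2}$
$- 538 \frac{s{\left(4,-3 + 1 \right)}}{-5} \left(8 + 11\right) = - 538 \frac{\left(-3 + \left(-3 + 1\right)\right)^{2}}{-5} \left(8 + 11\right) = - 538 \left(-3 - 2\right)^{2} \left(- \frac{1}{5}\right) 19 = - 538 \left(-5\right)^{2} \left(- \frac{1}{5}\right) 19 = - 538 \cdot 25 \left(- \frac{1}{5}\right) 19 = - 538 \left(\left(-5\right) 19\right) = \left(-538\right) \left(-95\right) = 51110$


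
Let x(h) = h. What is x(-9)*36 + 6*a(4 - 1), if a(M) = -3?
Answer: -342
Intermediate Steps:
x(-9)*36 + 6*a(4 - 1) = -9*36 + 6*(-3) = -324 - 18 = -342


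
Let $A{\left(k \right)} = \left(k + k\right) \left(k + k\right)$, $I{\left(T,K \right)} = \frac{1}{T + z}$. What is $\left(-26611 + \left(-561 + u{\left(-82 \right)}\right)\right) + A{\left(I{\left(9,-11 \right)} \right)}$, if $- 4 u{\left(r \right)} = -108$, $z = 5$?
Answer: $- \frac{1330104}{49} \approx -27145.0$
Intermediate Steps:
$u{\left(r \right)} = 27$ ($u{\left(r \right)} = \left(- \frac{1}{4}\right) \left(-108\right) = 27$)
$I{\left(T,K \right)} = \frac{1}{5 + T}$ ($I{\left(T,K \right)} = \frac{1}{T + 5} = \frac{1}{5 + T}$)
$A{\left(k \right)} = 4 k^{2}$ ($A{\left(k \right)} = 2 k 2 k = 4 k^{2}$)
$\left(-26611 + \left(-561 + u{\left(-82 \right)}\right)\right) + A{\left(I{\left(9,-11 \right)} \right)} = \left(-26611 + \left(-561 + 27\right)\right) + 4 \left(\frac{1}{5 + 9}\right)^{2} = \left(-26611 - 534\right) + 4 \left(\frac{1}{14}\right)^{2} = -27145 + \frac{4}{196} = -27145 + 4 \cdot \frac{1}{196} = -27145 + \frac{1}{49} = - \frac{1330104}{49}$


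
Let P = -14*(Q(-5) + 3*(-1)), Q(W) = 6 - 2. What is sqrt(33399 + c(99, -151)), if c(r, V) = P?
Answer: sqrt(33385) ≈ 182.72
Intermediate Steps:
Q(W) = 4
P = -14 (P = -14*(4 + 3*(-1)) = -14*(4 - 3) = -14*1 = -14)
c(r, V) = -14
sqrt(33399 + c(99, -151)) = sqrt(33399 - 14) = sqrt(33385)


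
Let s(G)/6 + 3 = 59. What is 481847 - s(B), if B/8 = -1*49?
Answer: 481511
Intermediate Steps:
B = -392 (B = 8*(-1*49) = 8*(-49) = -392)
s(G) = 336 (s(G) = -18 + 6*59 = -18 + 354 = 336)
481847 - s(B) = 481847 - 1*336 = 481847 - 336 = 481511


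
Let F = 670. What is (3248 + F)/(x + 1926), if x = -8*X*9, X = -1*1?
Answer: 653/333 ≈ 1.9610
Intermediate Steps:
X = -1
x = 72 (x = -8*(-1)*9 = 8*9 = 72)
(3248 + F)/(x + 1926) = (3248 + 670)/(72 + 1926) = 3918/1998 = 3918*(1/1998) = 653/333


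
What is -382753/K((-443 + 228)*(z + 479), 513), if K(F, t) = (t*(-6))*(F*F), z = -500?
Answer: 54679/8963674650 ≈ 6.1001e-6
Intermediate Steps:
K(F, t) = -6*t*F² (K(F, t) = (-6*t)*F² = -6*t*F²)
-382753/K((-443 + 228)*(z + 479), 513) = -382753*(-1/(3078*(-500 + 479)²*(-443 + 228)²)) = -382753/((-6*513*(-215*(-21))²)) = -382753/((-6*513*4515²)) = -382753/((-6*513*20385225)) = -382753/(-62745722550) = -382753*(-1/62745722550) = 54679/8963674650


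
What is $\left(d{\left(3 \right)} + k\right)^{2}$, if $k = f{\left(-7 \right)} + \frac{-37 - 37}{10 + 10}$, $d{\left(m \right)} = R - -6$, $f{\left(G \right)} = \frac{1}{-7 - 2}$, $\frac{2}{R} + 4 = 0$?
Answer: $\frac{5776}{2025} \approx 2.8523$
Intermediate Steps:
$R = - \frac{1}{2}$ ($R = \frac{2}{-4 + 0} = \frac{2}{-4} = 2 \left(- \frac{1}{4}\right) = - \frac{1}{2} \approx -0.5$)
$f{\left(G \right)} = - \frac{1}{9}$ ($f{\left(G \right)} = \frac{1}{-9} = - \frac{1}{9}$)
$d{\left(m \right)} = \frac{11}{2}$ ($d{\left(m \right)} = - \frac{1}{2} - -6 = - \frac{1}{2} + 6 = \frac{11}{2}$)
$k = - \frac{343}{90}$ ($k = - \frac{1}{9} + \frac{-37 - 37}{10 + 10} = - \frac{1}{9} - \frac{74}{20} = - \frac{1}{9} - \frac{37}{10} = - \frac{343}{90} \approx -3.8111$)
$\left(d{\left(3 \right)} + k\right)^{2} = \left(\frac{11}{2} - \frac{343}{90}\right)^{2} = \left(\frac{76}{45}\right)^{2} = \frac{5776}{2025}$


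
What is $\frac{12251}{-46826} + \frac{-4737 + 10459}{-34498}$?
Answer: $- \frac{345286685}{807701674} \approx -0.42749$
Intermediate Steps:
$\frac{12251}{-46826} + \frac{-4737 + 10459}{-34498} = 12251 \left(- \frac{1}{46826}\right) + 5722 \left(- \frac{1}{34498}\right) = - \frac{12251}{46826} - \frac{2861}{17249} = - \frac{345286685}{807701674}$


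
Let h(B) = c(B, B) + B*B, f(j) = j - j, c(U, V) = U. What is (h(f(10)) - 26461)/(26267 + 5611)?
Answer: -26461/31878 ≈ -0.83007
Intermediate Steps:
f(j) = 0
h(B) = B + B² (h(B) = B + B*B = B + B²)
(h(f(10)) - 26461)/(26267 + 5611) = (0*(1 + 0) - 26461)/(26267 + 5611) = (0*1 - 26461)/31878 = (0 - 26461)*(1/31878) = -26461*1/31878 = -26461/31878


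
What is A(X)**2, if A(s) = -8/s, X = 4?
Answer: 4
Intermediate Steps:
A(X)**2 = (-8/4)**2 = (-8*1/4)**2 = (-2)**2 = 4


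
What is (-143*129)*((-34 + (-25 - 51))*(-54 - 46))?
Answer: -202917000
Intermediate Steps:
(-143*129)*((-34 + (-25 - 51))*(-54 - 46)) = -18447*(-34 - 76)*(-100) = -(-2029170)*(-100) = -18447*11000 = -202917000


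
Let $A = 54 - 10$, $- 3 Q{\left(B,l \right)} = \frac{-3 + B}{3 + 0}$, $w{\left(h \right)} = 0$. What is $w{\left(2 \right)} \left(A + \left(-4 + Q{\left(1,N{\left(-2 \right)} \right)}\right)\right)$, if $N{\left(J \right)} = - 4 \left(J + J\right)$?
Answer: $0$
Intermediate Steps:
$N{\left(J \right)} = - 8 J$ ($N{\left(J \right)} = - 4 \cdot 2 J = - 8 J$)
$Q{\left(B,l \right)} = \frac{1}{3} - \frac{B}{9}$ ($Q{\left(B,l \right)} = - \frac{\left(-3 + B\right) \frac{1}{3 + 0}}{3} = - \frac{\left(-3 + B\right) \frac{1}{3}}{3} = - \frac{-1 + \frac{B}{3}}{3} = \frac{1}{3} - \frac{B}{9}$)
$A = 44$ ($A = 54 - 10 = 44$)
$w{\left(2 \right)} \left(A + \left(-4 + Q{\left(1,N{\left(-2 \right)} \right)}\right)\right) = 0 \left(44 + \left(-4 + \left(\frac{1}{3} - \frac{1}{9}\right)\right)\right) = 0 \left(44 + \left(-4 + \frac{2}{9}\right)\right) = 0 \left(44 - \frac{34}{9}\right) = 0 \cdot \frac{362}{9} = 0$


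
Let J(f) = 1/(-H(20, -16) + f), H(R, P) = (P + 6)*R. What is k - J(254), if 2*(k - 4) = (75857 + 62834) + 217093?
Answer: 80764783/454 ≈ 1.7790e+5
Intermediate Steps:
H(R, P) = R*(6 + P) (H(R, P) = (6 + P)*R = R*(6 + P))
J(f) = 1/(200 + f) (J(f) = 1/(-20*(6 - 16) + f) = 1/(-20*(-10) + f) = 1/(-1*(-200) + f) = 1/(200 + f))
k = 177896 (k = 4 + ((75857 + 62834) + 217093)/2 = 4 + (138691 + 217093)/2 = 4 + (½)*355784 = 4 + 177892 = 177896)
k - J(254) = 177896 - 1/(200 + 254) = 177896 - 1/454 = 80764783/454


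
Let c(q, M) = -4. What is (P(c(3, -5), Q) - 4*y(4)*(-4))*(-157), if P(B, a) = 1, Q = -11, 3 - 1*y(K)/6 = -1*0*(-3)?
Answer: -45373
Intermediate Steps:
y(K) = 18 (y(K) = 18 - 6*(-1*0)*(-3) = 18 - 0*(-3) = 18 - 6*0 = 18 + 0 = 18)
(P(c(3, -5), Q) - 4*y(4)*(-4))*(-157) = (1 - 4*18*(-4))*(-157) = (1 - 72*(-4))*(-157) = (1 + 288)*(-157) = 289*(-157) = -45373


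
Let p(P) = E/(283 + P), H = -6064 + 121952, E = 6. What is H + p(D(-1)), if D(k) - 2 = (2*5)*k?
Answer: 31869206/275 ≈ 1.1589e+5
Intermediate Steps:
H = 115888
D(k) = 2 + 10*k (D(k) = 2 + (2*5)*k = 2 + 10*k)
p(P) = 6/(283 + P)
H + p(D(-1)) = 115888 + 6/(283 + (2 + 10*(-1))) = 115888 + 6/(283 + (2 - 10)) = 115888 + 6/(283 - 8) = 115888 + 6/275 = 31869206/275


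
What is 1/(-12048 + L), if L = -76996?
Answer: -1/89044 ≈ -1.1230e-5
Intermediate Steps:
1/(-12048 + L) = 1/(-12048 - 76996) = 1/(-89044) = -1/89044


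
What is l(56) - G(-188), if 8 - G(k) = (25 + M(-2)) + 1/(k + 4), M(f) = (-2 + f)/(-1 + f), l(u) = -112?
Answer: -51707/552 ≈ -93.672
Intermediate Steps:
M(f) = (-2 + f)/(-1 + f)
G(k) = -55/3 - 1/(4 + k) (G(k) = 8 - ((25 + (-2 - 2)/(-1 - 2)) + 1/(k + 4)) = 8 - ((25 - 4/(-3)) + 1/(4 + k)) = 8 - ((25 - ⅓*(-4)) + 1/(4 + k)) = 8 - ((25 + 4/3) + 1/(4 + k)) = 8 - (79/3 + 1/(4 + k)) = 8 + (-79/3 - 1/(4 + k)) = -55/3 - 1/(4 + k))
l(56) - G(-188) = -112 - (-223 - 55*(-188))/(3*(4 - 188)) = -112 - (-223 + 10340)/(3*(-184)) = -112 - (-1)*10117/(3*184) = -112 - 1*(-10117/552) = -112 + 10117/552 = -51707/552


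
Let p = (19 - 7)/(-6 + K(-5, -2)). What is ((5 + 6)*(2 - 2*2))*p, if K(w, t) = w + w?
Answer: 33/2 ≈ 16.500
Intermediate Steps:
K(w, t) = 2*w
p = -3/4 (p = (19 - 7)/(-6 + 2*(-5)) = 12/(-6 - 10) = 12/(-16) = 12*(-1/16) = -3/4 ≈ -0.75000)
((5 + 6)*(2 - 2*2))*p = ((5 + 6)*(2 - 2*2))*(-3/4) = (11*(2 - 4))*(-3/4) = (11*(-2))*(-3/4) = -22*(-3/4) = 33/2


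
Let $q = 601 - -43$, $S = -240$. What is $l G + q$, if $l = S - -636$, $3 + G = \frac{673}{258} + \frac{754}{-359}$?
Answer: $- \frac{5290778}{15437} \approx -342.73$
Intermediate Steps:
$G = - \frac{230791}{92622}$ ($G = -3 + \left(\frac{673}{258} + \frac{754}{-359}\right) = -3 + \left(673 \cdot \frac{1}{258} + 754 \left(- \frac{1}{359}\right)\right) = -3 + \left(\frac{673}{258} - \frac{754}{359}\right) = -3 + \frac{47075}{92622} = - \frac{230791}{92622} \approx -2.4918$)
$l = 396$ ($l = -240 - -636 = -240 + 636 = 396$)
$q = 644$ ($q = 601 + 43 = 644$)
$l G + q = 396 \left(- \frac{230791}{92622}\right) + 644 = - \frac{15232206}{15437} + 644 = - \frac{5290778}{15437}$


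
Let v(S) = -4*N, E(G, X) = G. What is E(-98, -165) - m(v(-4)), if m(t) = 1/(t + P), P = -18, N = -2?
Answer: -979/10 ≈ -97.900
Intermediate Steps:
v(S) = 8 (v(S) = -4*(-2) = 8)
m(t) = 1/(-18 + t) (m(t) = 1/(t - 18) = 1/(-18 + t))
E(-98, -165) - m(v(-4)) = -98 - 1/(-18 + 8) = -98 - 1/(-10) = -98 - 1*(-⅒) = -98 + ⅒ = -979/10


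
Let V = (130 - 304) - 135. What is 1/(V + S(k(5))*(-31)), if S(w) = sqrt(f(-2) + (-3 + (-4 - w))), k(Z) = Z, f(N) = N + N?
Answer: -309/110857 + 124*I/110857 ≈ -0.0027874 + 0.0011186*I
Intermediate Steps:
f(N) = 2*N
S(w) = sqrt(-11 - w) (S(w) = sqrt(2*(-2) + (-3 + (-4 - w))) = sqrt(-4 + (-7 - w)) = sqrt(-11 - w))
V = -309 (V = -174 - 135 = -309)
1/(V + S(k(5))*(-31)) = 1/(-309 + sqrt(-11 - 1*5)*(-31)) = 1/(-309 + sqrt(-11 - 5)*(-31)) = 1/(-309 + sqrt(-16)*(-31)) = 1/(-309 + (4*I)*(-31)) = 1/(-309 - 124*I) = (-309 + 124*I)/110857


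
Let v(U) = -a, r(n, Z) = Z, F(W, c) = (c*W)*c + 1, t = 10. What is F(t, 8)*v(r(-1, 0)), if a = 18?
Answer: -11538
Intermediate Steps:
F(W, c) = 1 + W*c² (F(W, c) = (W*c)*c + 1 = W*c² + 1 = 1 + W*c²)
v(U) = -18 (v(U) = -1*18 = -18)
F(t, 8)*v(r(-1, 0)) = (1 + 10*8²)*(-18) = (1 + 10*64)*(-18) = (1 + 640)*(-18) = 641*(-18) = -11538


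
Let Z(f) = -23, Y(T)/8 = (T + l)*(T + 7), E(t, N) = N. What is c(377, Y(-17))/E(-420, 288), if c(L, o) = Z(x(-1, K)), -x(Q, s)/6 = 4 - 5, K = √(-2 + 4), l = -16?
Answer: -23/288 ≈ -0.079861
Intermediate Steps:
K = √2 ≈ 1.4142
x(Q, s) = 6 (x(Q, s) = -6*(4 - 5) = -6*(-1) = 6)
Y(T) = 8*(-16 + T)*(7 + T) (Y(T) = 8*((T - 16)*(T + 7)) = 8*((-16 + T)*(7 + T)) = 8*(-16 + T)*(7 + T))
c(L, o) = -23
c(377, Y(-17))/E(-420, 288) = -23/288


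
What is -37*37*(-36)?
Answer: 49284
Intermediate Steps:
-37*37*(-36) = -1369*(-36) = 49284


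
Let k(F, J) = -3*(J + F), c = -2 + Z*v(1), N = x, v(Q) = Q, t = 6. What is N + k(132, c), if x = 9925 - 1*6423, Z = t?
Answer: 3094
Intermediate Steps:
Z = 6
x = 3502 (x = 9925 - 6423 = 3502)
N = 3502
c = 4 (c = -2 + 6*1 = -2 + 6 = 4)
k(F, J) = -3*F - 3*J (k(F, J) = -3*(F + J) = -3*F - 3*J)
N + k(132, c) = 3502 + (-3*132 - 3*4) = 3502 + (-396 - 12) = 3502 - 408 = 3094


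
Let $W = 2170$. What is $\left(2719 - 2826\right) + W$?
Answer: $2063$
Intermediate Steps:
$\left(2719 - 2826\right) + W = \left(2719 - 2826\right) + 2170 = -107 + 2170 = 2063$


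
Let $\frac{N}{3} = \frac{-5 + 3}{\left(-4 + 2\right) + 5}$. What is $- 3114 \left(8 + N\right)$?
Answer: $-18684$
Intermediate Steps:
$N = -2$ ($N = 3 \frac{-5 + 3}{\left(-4 + 2\right) + 5} = 3 \left(- \frac{2}{-2 + 5}\right) = 3 \left(- \frac{2}{3}\right) = -2$)
$- 3114 \left(8 + N\right) = - 3114 \left(8 - 2\right) = \left(-3114\right) 6 = -18684$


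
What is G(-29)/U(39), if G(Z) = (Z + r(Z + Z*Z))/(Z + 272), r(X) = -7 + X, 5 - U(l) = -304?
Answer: 776/75087 ≈ 0.010335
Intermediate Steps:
U(l) = 309 (U(l) = 5 - 1*(-304) = 5 + 304 = 309)
G(Z) = (-7 + Z² + 2*Z)/(272 + Z) (G(Z) = (Z + (-7 + (Z + Z*Z)))/(Z + 272) = (Z + (-7 + (Z + Z²)))/(272 + Z) = (Z + (-7 + Z + Z²))/(272 + Z) = (-7 + Z² + 2*Z)/(272 + Z))
G(-29)/U(39) = ((-7 - 29 - 29*(1 - 29))/(272 - 29))/309 = ((-7 - 29 - 29*(-28))/243)*(1/309) = ((-7 - 29 + 812)/243)*(1/309) = ((1/243)*776)*(1/309) = (776/243)*(1/309) = 776/75087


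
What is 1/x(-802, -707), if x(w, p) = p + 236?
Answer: -1/471 ≈ -0.0021231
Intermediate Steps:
x(w, p) = 236 + p
1/x(-802, -707) = 1/(236 - 707) = 1/(-471) = -1/471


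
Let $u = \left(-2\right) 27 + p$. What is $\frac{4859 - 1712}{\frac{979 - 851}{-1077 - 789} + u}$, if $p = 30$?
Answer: $- \frac{2936151}{22456} \approx -130.75$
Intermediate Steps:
$u = -24$ ($u = \left(-2\right) 27 + 30 = -54 + 30 = -24$)
$\frac{4859 - 1712}{\frac{979 - 851}{-1077 - 789} + u} = \frac{4859 - 1712}{\frac{979 - 851}{-1077 - 789} - 24} = \frac{3147}{\frac{128}{-1866} - 24} = \frac{3147}{128 \left(- \frac{1}{1866}\right) - 24} = \frac{3147}{- \frac{64}{933} - 24} = \frac{3147}{- \frac{22456}{933}} = 3147 \left(- \frac{933}{22456}\right) = - \frac{2936151}{22456}$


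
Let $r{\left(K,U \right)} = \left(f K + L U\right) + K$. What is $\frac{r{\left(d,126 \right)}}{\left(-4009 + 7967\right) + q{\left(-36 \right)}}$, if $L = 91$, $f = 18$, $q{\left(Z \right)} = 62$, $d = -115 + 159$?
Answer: $\frac{6151}{2010} \approx 3.0602$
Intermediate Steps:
$d = 44$
$r{\left(K,U \right)} = 19 K + 91 U$ ($r{\left(K,U \right)} = \left(18 K + 91 U\right) + K = 19 K + 91 U$)
$\frac{r{\left(d,126 \right)}}{\left(-4009 + 7967\right) + q{\left(-36 \right)}} = \frac{19 \cdot 44 + 91 \cdot 126}{\left(-4009 + 7967\right) + 62} = \frac{836 + 11466}{3958 + 62} = \frac{12302}{4020} = 12302 \cdot \frac{1}{4020} = \frac{6151}{2010}$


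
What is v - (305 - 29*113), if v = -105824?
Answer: -102852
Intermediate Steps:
v - (305 - 29*113) = -105824 - (305 - 29*113) = -105824 - (305 - 3277) = -105824 - 1*(-2972) = -105824 + 2972 = -102852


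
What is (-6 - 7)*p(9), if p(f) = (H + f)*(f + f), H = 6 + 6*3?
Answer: -7722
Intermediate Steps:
H = 24 (H = 6 + 18 = 24)
p(f) = 2*f*(24 + f) (p(f) = (24 + f)*(f + f) = (24 + f)*(2*f) = 2*f*(24 + f))
(-6 - 7)*p(9) = (-6 - 7)*(2*9*(24 + 9)) = -26*9*33 = -13*594 = -7722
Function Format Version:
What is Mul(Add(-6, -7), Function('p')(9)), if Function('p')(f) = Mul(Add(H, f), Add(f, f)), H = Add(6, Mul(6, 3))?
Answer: -7722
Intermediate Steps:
H = 24 (H = Add(6, 18) = 24)
Function('p')(f) = Mul(2, f, Add(24, f)) (Function('p')(f) = Mul(Add(24, f), Add(f, f)) = Mul(Add(24, f), Mul(2, f)) = Mul(2, f, Add(24, f)))
Mul(Add(-6, -7), Function('p')(9)) = Mul(Add(-6, -7), Mul(2, 9, Add(24, 9))) = Mul(-13, Mul(2, 9, 33)) = Mul(-13, 594) = -7722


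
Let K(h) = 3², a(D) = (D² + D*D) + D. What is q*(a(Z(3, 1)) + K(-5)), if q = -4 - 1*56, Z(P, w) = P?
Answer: -1800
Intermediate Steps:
a(D) = D + 2*D² (a(D) = (D² + D²) + D = 2*D² + D = D + 2*D²)
K(h) = 9
q = -60 (q = -4 - 56 = -60)
q*(a(Z(3, 1)) + K(-5)) = -60*(3*(1 + 2*3) + 9) = -60*(3*(1 + 6) + 9) = -60*(3*7 + 9) = -60*(21 + 9) = -60*30 = -1800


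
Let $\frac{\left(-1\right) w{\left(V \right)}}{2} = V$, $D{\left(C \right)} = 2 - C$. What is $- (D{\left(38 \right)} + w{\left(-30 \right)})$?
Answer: $-24$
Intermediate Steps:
$w{\left(V \right)} = - 2 V$
$- (D{\left(38 \right)} + w{\left(-30 \right)}) = - (\left(2 - 38\right) - -60) = - (\left(2 - 38\right) + 60) = - (-36 + 60) = \left(-1\right) 24 = -24$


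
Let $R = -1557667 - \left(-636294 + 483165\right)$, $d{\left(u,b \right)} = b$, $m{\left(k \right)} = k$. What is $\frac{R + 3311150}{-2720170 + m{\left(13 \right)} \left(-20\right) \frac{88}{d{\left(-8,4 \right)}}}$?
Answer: $- \frac{953306}{1362945} \approx -0.69945$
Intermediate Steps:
$R = -1404538$ ($R = -1557667 - -153129 = -1557667 + 153129 = -1404538$)
$\frac{R + 3311150}{-2720170 + m{\left(13 \right)} \left(-20\right) \frac{88}{d{\left(-8,4 \right)}}} = \frac{-1404538 + 3311150}{-2720170 + 13 \left(-20\right) \frac{88}{4}} = \frac{1906612}{-2720170 - 260 \cdot 88 \cdot \frac{1}{4}} = \frac{1906612}{-2720170 - 5720} = \frac{1906612}{-2725890} = 1906612 \left(- \frac{1}{2725890}\right) = - \frac{953306}{1362945}$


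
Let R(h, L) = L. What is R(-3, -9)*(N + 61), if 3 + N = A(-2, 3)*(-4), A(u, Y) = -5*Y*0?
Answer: -522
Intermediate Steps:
A(u, Y) = 0
N = -3 (N = -3 + 0*(-4) = -3 + 0 = -3)
R(-3, -9)*(N + 61) = -9*(-3 + 61) = -9*58 = -522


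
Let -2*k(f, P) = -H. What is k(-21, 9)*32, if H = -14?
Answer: -224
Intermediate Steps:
k(f, P) = -7 (k(f, P) = -(-1)*(-14)/2 = -½*14 = -7)
k(-21, 9)*32 = -7*32 = -224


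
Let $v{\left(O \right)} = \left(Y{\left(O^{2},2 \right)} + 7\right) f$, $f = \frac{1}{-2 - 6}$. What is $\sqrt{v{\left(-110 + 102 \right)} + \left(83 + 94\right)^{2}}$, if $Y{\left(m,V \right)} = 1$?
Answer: $4 \sqrt{1958} \approx 177.0$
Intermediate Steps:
$f = - \frac{1}{8}$ ($f = \frac{1}{-8} = - \frac{1}{8} \approx -0.125$)
$v{\left(O \right)} = -1$ ($v{\left(O \right)} = \left(1 + 7\right) \left(- \frac{1}{8}\right) = 8 \left(- \frac{1}{8}\right) = -1$)
$\sqrt{v{\left(-110 + 102 \right)} + \left(83 + 94\right)^{2}} = \sqrt{-1 + \left(83 + 94\right)^{2}} = \sqrt{-1 + 177^{2}} = \sqrt{-1 + 31329} = \sqrt{31328} = 4 \sqrt{1958}$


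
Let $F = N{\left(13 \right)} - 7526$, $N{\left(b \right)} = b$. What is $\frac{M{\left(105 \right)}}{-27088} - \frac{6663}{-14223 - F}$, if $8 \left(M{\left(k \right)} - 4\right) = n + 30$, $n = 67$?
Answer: $\frac{721516581}{727041920} \approx 0.9924$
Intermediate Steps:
$M{\left(k \right)} = \frac{129}{8}$ ($M{\left(k \right)} = 4 + \frac{67 + 30}{8} = 4 + \frac{1}{8} \cdot 97 = 4 + \frac{97}{8} = \frac{129}{8}$)
$F = -7513$ ($F = 13 - 7526 = -7513$)
$\frac{M{\left(105 \right)}}{-27088} - \frac{6663}{-14223 - F} = \frac{129}{8 \left(-27088\right)} - \frac{6663}{-14223 - -7513} = \frac{129}{8} \left(- \frac{1}{27088}\right) - \frac{6663}{-14223 + 7513} = - \frac{129}{216704} - \frac{6663}{-6710} = - \frac{129}{216704} - - \frac{6663}{6710} = - \frac{129}{216704} + \frac{6663}{6710} = \frac{721516581}{727041920}$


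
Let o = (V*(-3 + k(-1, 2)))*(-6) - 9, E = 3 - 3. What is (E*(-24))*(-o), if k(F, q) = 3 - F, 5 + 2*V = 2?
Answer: 0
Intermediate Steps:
V = -3/2 (V = -5/2 + (½)*2 = -5/2 + 1 = -3/2 ≈ -1.5000)
E = 0
o = 0 (o = -3*(-3 + (3 - 1*(-1)))/2*(-6) - 9 = -3*(-3 + (3 + 1))/2*(-6) - 9 = -3*(-3 + 4)/2*(-6) - 9 = -3/2*1*(-6) - 9 = -3/2*(-6) - 9 = 9 - 9 = 0)
(E*(-24))*(-o) = (0*(-24))*(-1*0) = 0*0 = 0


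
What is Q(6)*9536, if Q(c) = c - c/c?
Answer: 47680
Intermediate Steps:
Q(c) = -1 + c (Q(c) = c - 1*1 = c - 1 = -1 + c)
Q(6)*9536 = (-1 + 6)*9536 = 5*9536 = 47680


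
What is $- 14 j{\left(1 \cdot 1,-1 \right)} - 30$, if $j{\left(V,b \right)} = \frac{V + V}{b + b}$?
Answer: $-16$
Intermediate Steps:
$j{\left(V,b \right)} = \frac{V}{b}$ ($j{\left(V,b \right)} = \frac{2 V}{2 b} = 2 V \frac{1}{2 b} = \frac{V}{b}$)
$- 14 j{\left(1 \cdot 1,-1 \right)} - 30 = - 14 \frac{1 \cdot 1}{-1} - 30 = - 14 \cdot 1 \left(-1\right) - 30 = \left(-14\right) \left(-1\right) - 30 = 14 - 30 = -16$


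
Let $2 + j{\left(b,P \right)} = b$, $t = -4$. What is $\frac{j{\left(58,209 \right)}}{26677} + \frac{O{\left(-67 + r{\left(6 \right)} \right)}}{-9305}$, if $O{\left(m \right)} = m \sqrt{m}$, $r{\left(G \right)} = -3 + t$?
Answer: $\frac{8}{3811} + \frac{74 i \sqrt{74}}{9305} \approx 0.0020992 + 0.068412 i$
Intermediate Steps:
$r{\left(G \right)} = -7$ ($r{\left(G \right)} = -3 - 4 = -7$)
$j{\left(b,P \right)} = -2 + b$
$O{\left(m \right)} = m^{\frac{3}{2}}$
$\frac{j{\left(58,209 \right)}}{26677} + \frac{O{\left(-67 + r{\left(6 \right)} \right)}}{-9305} = \frac{-2 + 58}{26677} + \frac{\left(-67 - 7\right)^{\frac{3}{2}}}{-9305} = 56 \cdot \frac{1}{26677} + \left(-74\right)^{\frac{3}{2}} \left(- \frac{1}{9305}\right) = \frac{8}{3811} + - 74 i \sqrt{74} \left(- \frac{1}{9305}\right) = \frac{8}{3811} + \frac{74 i \sqrt{74}}{9305}$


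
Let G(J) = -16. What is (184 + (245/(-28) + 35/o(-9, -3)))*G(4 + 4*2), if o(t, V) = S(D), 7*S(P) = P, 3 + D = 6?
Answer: -12332/3 ≈ -4110.7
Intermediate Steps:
D = 3 (D = -3 + 6 = 3)
S(P) = P/7
o(t, V) = 3/7 (o(t, V) = (⅐)*3 = 3/7)
(184 + (245/(-28) + 35/o(-9, -3)))*G(4 + 4*2) = (184 + (245/(-28) + 35/(3/7)))*(-16) = (184 + (245*(-1/28) + 35*(7/3)))*(-16) = (184 + (-35/4 + 245/3))*(-16) = (184 + 875/12)*(-16) = (3083/12)*(-16) = -12332/3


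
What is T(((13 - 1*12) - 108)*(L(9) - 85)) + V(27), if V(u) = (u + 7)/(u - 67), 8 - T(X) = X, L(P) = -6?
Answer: -194597/20 ≈ -9729.8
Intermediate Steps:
T(X) = 8 - X
V(u) = (7 + u)/(-67 + u)
T(((13 - 1*12) - 108)*(L(9) - 85)) + V(27) = (8 - ((13 - 1*12) - 108)*(-6 - 85)) + (7 + 27)/(-67 + 27) = (8 - ((13 - 12) - 108)*(-91)) + 34/(-40) = (8 - (1 - 108)*(-91)) - 1/40*34 = (8 - (-107)*(-91)) - 17/20 = (8 - 1*9737) - 17/20 = (8 - 9737) - 17/20 = -9729 - 17/20 = -194597/20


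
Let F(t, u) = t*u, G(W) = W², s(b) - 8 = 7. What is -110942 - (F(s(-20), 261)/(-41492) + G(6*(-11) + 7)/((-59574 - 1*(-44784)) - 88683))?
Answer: -476306929446025/4293301716 ≈ -1.1094e+5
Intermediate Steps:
s(b) = 15 (s(b) = 8 + 7 = 15)
-110942 - (F(s(-20), 261)/(-41492) + G(6*(-11) + 7)/((-59574 - 1*(-44784)) - 88683)) = -110942 - ((15*261)/(-41492) + (6*(-11) + 7)²/((-59574 - 1*(-44784)) - 88683)) = -110942 - (3915*(-1/41492) + (-66 + 7)²/((-59574 + 44784) - 88683)) = -110942 - (-3915/41492 + (-59)²/(-14790 - 88683)) = -110942 - (-3915/41492 + 3481/(-103473)) = -110942 - (-3915/41492 + 3481*(-1/103473)) = -110942 - (-3915/41492 - 3481/103473) = -110942 - 1*(-549530447/4293301716) = -110942 + 549530447/4293301716 = -476306929446025/4293301716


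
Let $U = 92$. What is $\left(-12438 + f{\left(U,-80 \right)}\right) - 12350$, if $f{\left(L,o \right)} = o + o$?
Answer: $-24948$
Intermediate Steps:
$f{\left(L,o \right)} = 2 o$
$\left(-12438 + f{\left(U,-80 \right)}\right) - 12350 = \left(-12438 + 2 \left(-80\right)\right) - 12350 = \left(-12438 - 160\right) - 12350 = -12598 - 12350 = -24948$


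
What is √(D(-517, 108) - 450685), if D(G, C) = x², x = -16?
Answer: I*√450429 ≈ 671.14*I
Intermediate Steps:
D(G, C) = 256 (D(G, C) = (-16)² = 256)
√(D(-517, 108) - 450685) = √(256 - 450685) = √(-450429) = I*√450429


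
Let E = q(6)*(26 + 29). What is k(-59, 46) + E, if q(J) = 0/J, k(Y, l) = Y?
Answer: -59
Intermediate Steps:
q(J) = 0
E = 0 (E = 0*(26 + 29) = 0*55 = 0)
k(-59, 46) + E = -59 + 0 = -59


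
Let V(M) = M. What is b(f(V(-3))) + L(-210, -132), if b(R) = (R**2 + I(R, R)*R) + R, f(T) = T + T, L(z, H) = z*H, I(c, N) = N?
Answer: 27786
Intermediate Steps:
L(z, H) = H*z
f(T) = 2*T
b(R) = R + 2*R**2 (b(R) = (R**2 + R*R) + R = (R**2 + R**2) + R = 2*R**2 + R = R + 2*R**2)
b(f(V(-3))) + L(-210, -132) = (2*(-3))*(1 + 2*(2*(-3))) - 132*(-210) = -6*(1 + 2*(-6)) + 27720 = -6*(1 - 12) + 27720 = -6*(-11) + 27720 = 66 + 27720 = 27786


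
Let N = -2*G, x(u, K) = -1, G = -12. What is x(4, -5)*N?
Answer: -24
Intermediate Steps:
N = 24 (N = -2*(-12) = 24)
x(4, -5)*N = -1*24 = -24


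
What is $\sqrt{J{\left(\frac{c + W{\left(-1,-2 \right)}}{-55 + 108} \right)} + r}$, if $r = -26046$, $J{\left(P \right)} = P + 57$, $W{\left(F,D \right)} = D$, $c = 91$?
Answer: $\frac{4 i \sqrt{4562399}}{53} \approx 161.21 i$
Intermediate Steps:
$J{\left(P \right)} = 57 + P$
$\sqrt{J{\left(\frac{c + W{\left(-1,-2 \right)}}{-55 + 108} \right)} + r} = \sqrt{\left(57 + \frac{91 - 2}{-55 + 108}\right) - 26046} = \sqrt{\left(57 + \frac{89}{53}\right) - 26046} = \sqrt{\frac{3110}{53} - 26046} = \sqrt{- \frac{1377328}{53}} = \frac{4 i \sqrt{4562399}}{53}$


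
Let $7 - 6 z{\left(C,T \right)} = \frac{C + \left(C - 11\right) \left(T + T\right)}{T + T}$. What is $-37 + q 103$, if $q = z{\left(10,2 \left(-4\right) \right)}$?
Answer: $\frac{1777}{16} \approx 111.06$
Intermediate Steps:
$z{\left(C,T \right)} = \frac{7}{6} - \frac{C + 2 T \left(-11 + C\right)}{12 T}$ ($z{\left(C,T \right)} = \frac{7}{6} - \frac{\left(C + \left(C - 11\right) \left(T + T\right)\right) \frac{1}{T + T}}{6} = \frac{7}{6} - \frac{\left(C + \left(-11 + C\right) 2 T\right) \frac{1}{2 T}}{6} = \frac{7}{6} - \frac{\left(C + 2 T \left(-11 + C\right)\right) \frac{1}{2 T}}{6} = \frac{7}{6} - \frac{\frac{1}{2} \frac{1}{T} \left(C + 2 T \left(-11 + C\right)\right)}{6} = \frac{7}{6} - \frac{C + 2 T \left(-11 + C\right)}{12 T}$)
$q = \frac{23}{16}$ ($q = 3 - \frac{5}{3} - \frac{5}{6 \cdot 2 \left(-4\right)} = 3 - \frac{5}{3} - \frac{5}{6 \left(-8\right)} = 3 - \frac{5}{3} - \frac{5}{6} \left(- \frac{1}{8}\right) = 3 - \frac{5}{3} + \frac{5}{48} = \frac{23}{16} \approx 1.4375$)
$-37 + q 103 = -37 + \frac{23}{16} \cdot 103 = -37 + \frac{2369}{16} = \frac{1777}{16}$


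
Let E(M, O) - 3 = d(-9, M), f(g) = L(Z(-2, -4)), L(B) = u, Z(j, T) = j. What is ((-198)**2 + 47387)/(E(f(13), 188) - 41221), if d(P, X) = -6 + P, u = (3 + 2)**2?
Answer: -86591/41233 ≈ -2.1000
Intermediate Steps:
u = 25 (u = 5**2 = 25)
L(B) = 25
f(g) = 25
E(M, O) = -12 (E(M, O) = 3 + (-6 - 9) = 3 - 15 = -12)
((-198)**2 + 47387)/(E(f(13), 188) - 41221) = ((-198)**2 + 47387)/(-12 - 41221) = (39204 + 47387)/(-41233) = 86591*(-1/41233) = -86591/41233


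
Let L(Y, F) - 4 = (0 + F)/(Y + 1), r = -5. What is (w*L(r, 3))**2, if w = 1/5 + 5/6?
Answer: 162409/14400 ≈ 11.278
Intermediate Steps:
w = 31/30 (w = 1*(1/5) + 5*(1/6) = 1/5 + 5/6 = 31/30 ≈ 1.0333)
L(Y, F) = 4 + F/(1 + Y) (L(Y, F) = 4 + (0 + F)/(Y + 1) = 4 + F/(1 + Y))
(w*L(r, 3))**2 = (31*((4 + 3 + 4*(-5))/(1 - 5))/30)**2 = (31*((4 + 3 - 20)/(-4))/30)**2 = (31*(-1/4*(-13))/30)**2 = ((31/30)*(13/4))**2 = (403/120)**2 = 162409/14400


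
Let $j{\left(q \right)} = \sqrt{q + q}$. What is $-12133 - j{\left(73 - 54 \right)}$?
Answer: $-12133 - \sqrt{38} \approx -12139.0$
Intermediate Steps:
$j{\left(q \right)} = \sqrt{2} \sqrt{q}$ ($j{\left(q \right)} = \sqrt{2 q} = \sqrt{2} \sqrt{q}$)
$-12133 - j{\left(73 - 54 \right)} = -12133 - \sqrt{2} \sqrt{73 - 54} = -12133 - \sqrt{2} \sqrt{19} = -12133 - \sqrt{38}$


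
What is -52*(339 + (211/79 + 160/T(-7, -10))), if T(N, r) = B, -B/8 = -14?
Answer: -9866168/553 ≈ -17841.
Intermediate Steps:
B = 112 (B = -8*(-14) = 112)
T(N, r) = 112
-52*(339 + (211/79 + 160/T(-7, -10))) = -52*(339 + (211/79 + 160/112)) = -52*(339 + (211*(1/79) + 160*(1/112))) = -52*(339 + (211/79 + 10/7)) = -52*(339 + 2267/553) = -52*189734/553 = -9866168/553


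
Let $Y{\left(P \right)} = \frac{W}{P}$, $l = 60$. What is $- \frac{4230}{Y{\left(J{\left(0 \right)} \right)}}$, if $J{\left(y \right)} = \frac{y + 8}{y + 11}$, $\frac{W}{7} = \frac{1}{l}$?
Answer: $- \frac{2030400}{77} \approx -26369.0$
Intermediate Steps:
$W = \frac{7}{60} \approx 0.11667$
$J{\left(y \right)} = \frac{8 + y}{11 + y}$
$Y{\left(P \right)} = \frac{7}{60 P}$
$- \frac{4230}{Y{\left(J{\left(0 \right)} \right)}} = - \frac{4230}{\frac{7}{60} \frac{1}{\frac{1}{11 + 0} \left(8 + 0\right)}} = - \frac{4230}{\frac{7}{60} \frac{1}{\frac{1}{11} \cdot 8}} = - \frac{4230}{\frac{7}{60} \frac{1}{\frac{8}{11}}} = - \frac{4230}{\frac{7}{60} \cdot \frac{11}{8}} = - \frac{4230}{\frac{77}{480}} = \left(-4230\right) \frac{480}{77} = - \frac{2030400}{77}$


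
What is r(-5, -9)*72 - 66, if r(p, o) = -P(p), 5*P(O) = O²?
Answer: -426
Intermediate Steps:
P(O) = O²/5
r(p, o) = -p²/5
r(-5, -9)*72 - 66 = -⅕*(-5)²*72 - 66 = -⅕*25*72 - 66 = -5*72 - 66 = -360 - 66 = -426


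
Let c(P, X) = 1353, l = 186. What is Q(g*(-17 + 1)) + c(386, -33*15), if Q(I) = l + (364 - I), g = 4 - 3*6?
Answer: 1679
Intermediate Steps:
g = -14 (g = 4 - 18 = -14)
Q(I) = 550 - I (Q(I) = 186 + (364 - I) = 550 - I)
Q(g*(-17 + 1)) + c(386, -33*15) = (550 - (-14)*(-17 + 1)) + 1353 = (550 - (-14)*(-16)) + 1353 = (550 - 1*224) + 1353 = (550 - 224) + 1353 = 326 + 1353 = 1679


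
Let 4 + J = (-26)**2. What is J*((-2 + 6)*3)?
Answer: 8064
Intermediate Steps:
J = 672 (J = -4 + (-26)**2 = -4 + 676 = 672)
J*((-2 + 6)*3) = 672*((-2 + 6)*3) = 672*(4*3) = 672*12 = 8064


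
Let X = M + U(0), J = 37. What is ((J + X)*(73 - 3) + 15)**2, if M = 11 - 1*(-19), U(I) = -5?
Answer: 18966025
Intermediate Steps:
M = 30 (M = 11 + 19 = 30)
X = 25 (X = 30 - 5 = 25)
((J + X)*(73 - 3) + 15)**2 = ((37 + 25)*(73 - 3) + 15)**2 = (62*70 + 15)**2 = (4340 + 15)**2 = 4355**2 = 18966025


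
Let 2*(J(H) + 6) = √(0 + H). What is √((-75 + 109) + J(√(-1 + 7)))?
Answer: √(112 + 2*6^(¼))/2 ≈ 5.3649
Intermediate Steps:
J(H) = -6 + √H/2 (J(H) = -6 + √(0 + H)/2 = -6 + √H/2)
√((-75 + 109) + J(√(-1 + 7))) = √((-75 + 109) + (-6 + √(√(-1 + 7))/2)) = √(34 + (-6 + √(√6)/2)) = √(34 + (-6 + 6^(¼)/2)) = √(28 + 6^(¼)/2)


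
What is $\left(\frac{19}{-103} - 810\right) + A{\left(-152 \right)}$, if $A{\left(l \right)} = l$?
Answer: $- \frac{99105}{103} \approx -962.18$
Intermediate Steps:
$\left(\frac{19}{-103} - 810\right) + A{\left(-152 \right)} = \left(\frac{19}{-103} - 810\right) - 152 = \left(19 \left(- \frac{1}{103}\right) - 810\right) - 152 = \left(- \frac{19}{103} - 810\right) - 152 = - \frac{83449}{103} - 152 = - \frac{99105}{103}$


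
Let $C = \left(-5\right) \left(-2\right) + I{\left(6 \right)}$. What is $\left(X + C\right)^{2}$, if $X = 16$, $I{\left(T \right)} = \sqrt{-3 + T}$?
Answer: $\left(26 + \sqrt{3}\right)^{2} \approx 769.07$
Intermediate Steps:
$C = 10 + \sqrt{3}$ ($C = \left(-5\right) \left(-2\right) + \sqrt{-3 + 6} = 10 + \sqrt{3} \approx 11.732$)
$\left(X + C\right)^{2} = \left(16 + \left(10 + \sqrt{3}\right)\right)^{2} = \left(26 + \sqrt{3}\right)^{2}$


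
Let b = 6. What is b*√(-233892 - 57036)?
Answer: 24*I*√18183 ≈ 3236.3*I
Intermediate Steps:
b*√(-233892 - 57036) = 6*√(-233892 - 57036) = 6*√(-290928) = 6*(4*I*√18183) = 24*I*√18183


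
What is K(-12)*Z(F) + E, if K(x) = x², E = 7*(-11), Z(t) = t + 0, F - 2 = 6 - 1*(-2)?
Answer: 1363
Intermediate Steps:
F = 10 (F = 2 + (6 - 1*(-2)) = 2 + (6 + 2) = 2 + 8 = 10)
Z(t) = t
E = -77
K(-12)*Z(F) + E = (-12)²*10 - 77 = 144*10 - 77 = 1440 - 77 = 1363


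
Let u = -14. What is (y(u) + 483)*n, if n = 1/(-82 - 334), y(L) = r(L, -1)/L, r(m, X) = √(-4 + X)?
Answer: -483/416 + I*√5/5824 ≈ -1.1611 + 0.00038394*I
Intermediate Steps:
y(L) = I*√5/L (y(L) = √(-4 - 1)/L = √(-5)/L = (I*√5)/L = I*√5/L)
n = -1/416 (n = 1/(-416) = -1/416 ≈ -0.0024038)
(y(u) + 483)*n = (I*√5/(-14) + 483)*(-1/416) = (I*√5*(-1/14) + 483)*(-1/416) = (-I*√5/14 + 483)*(-1/416) = (483 - I*√5/14)*(-1/416) = -483/416 + I*√5/5824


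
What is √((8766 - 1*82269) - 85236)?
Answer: I*√158739 ≈ 398.42*I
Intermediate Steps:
√((8766 - 1*82269) - 85236) = √((8766 - 82269) - 85236) = √(-73503 - 85236) = √(-158739) = I*√158739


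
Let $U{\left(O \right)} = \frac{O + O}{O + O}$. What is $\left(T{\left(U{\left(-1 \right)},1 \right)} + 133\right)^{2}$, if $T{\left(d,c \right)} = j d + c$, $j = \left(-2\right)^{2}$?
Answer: $19044$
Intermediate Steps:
$j = 4$
$U{\left(O \right)} = 1$ ($U{\left(O \right)} = \frac{2 O}{2 O} = 2 O \frac{1}{2 O} = 1$)
$T{\left(d,c \right)} = c + 4 d$ ($T{\left(d,c \right)} = 4 d + c = c + 4 d$)
$\left(T{\left(U{\left(-1 \right)},1 \right)} + 133\right)^{2} = \left(\left(1 + 4 \cdot 1\right) + 133\right)^{2} = \left(\left(1 + 4\right) + 133\right)^{2} = \left(5 + 133\right)^{2} = 138^{2} = 19044$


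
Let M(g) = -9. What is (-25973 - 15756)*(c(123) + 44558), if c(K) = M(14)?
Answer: -1858985221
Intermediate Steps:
c(K) = -9
(-25973 - 15756)*(c(123) + 44558) = (-25973 - 15756)*(-9 + 44558) = -41729*44549 = -1858985221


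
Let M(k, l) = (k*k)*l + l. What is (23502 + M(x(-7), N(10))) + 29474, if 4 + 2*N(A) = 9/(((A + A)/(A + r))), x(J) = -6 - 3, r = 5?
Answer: 212355/4 ≈ 53089.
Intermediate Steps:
x(J) = -9
N(A) = -2 + 9*(5 + A)/(4*A) (N(A) = -2 + (9/(((A + A)/(A + 5))))/2 = -2 + (9/(((2*A)/(5 + A))))/2 = -2 + (9/((2*A/(5 + A))))/2 = -2 + (9*((5 + A)/(2*A)))/2 = -2 + (9*(5 + A)/(2*A))/2 = -2 + 9*(5 + A)/(4*A))
M(k, l) = l + l*k² (M(k, l) = k²*l + l = l*k² + l = l + l*k²)
(23502 + M(x(-7), N(10))) + 29474 = (23502 + ((¼)*(45 + 10)/10)*(1 + (-9)²)) + 29474 = (23502 + ((¼)*(⅒)*55)*(1 + 81)) + 29474 = (23502 + (11/8)*82) + 29474 = (23502 + 451/4) + 29474 = 94459/4 + 29474 = 212355/4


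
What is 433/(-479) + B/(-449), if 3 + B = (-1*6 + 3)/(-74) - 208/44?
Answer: -155258335/175067794 ≈ -0.88685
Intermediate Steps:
B = -6257/814 (B = -3 + ((-1*6 + 3)/(-74) - 208/44) = -3 + ((-6 + 3)*(-1/74) - 208*1/44) = -3 + (-3*(-1/74) - 52/11) = -3 + (3/74 - 52/11) = -3 - 3815/814 = -6257/814 ≈ -7.6867)
433/(-479) + B/(-449) = 433/(-479) - 6257/814/(-449) = 433*(-1/479) - 6257/814*(-1/449) = -433/479 + 6257/365486 = -155258335/175067794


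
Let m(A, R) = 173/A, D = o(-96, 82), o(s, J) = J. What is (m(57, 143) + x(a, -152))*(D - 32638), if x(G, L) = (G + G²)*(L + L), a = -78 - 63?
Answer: 3711975944044/19 ≈ 1.9537e+11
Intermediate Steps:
a = -141
D = 82
x(G, L) = 2*L*(G + G²) (x(G, L) = (G + G²)*(2*L) = 2*L*(G + G²))
(m(57, 143) + x(a, -152))*(D - 32638) = (173/57 + 2*(-141)*(-152)*(1 - 141))*(82 - 32638) = (173*(1/57) + 2*(-141)*(-152)*(-140))*(-32556) = (173/57 - 6000960)*(-32556) = -342054547/57*(-32556) = 3711975944044/19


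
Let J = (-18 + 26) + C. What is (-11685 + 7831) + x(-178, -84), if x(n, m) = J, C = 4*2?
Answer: -3838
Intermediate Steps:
C = 8
J = 16 (J = (-18 + 26) + 8 = 8 + 8 = 16)
x(n, m) = 16
(-11685 + 7831) + x(-178, -84) = (-11685 + 7831) + 16 = -3854 + 16 = -3838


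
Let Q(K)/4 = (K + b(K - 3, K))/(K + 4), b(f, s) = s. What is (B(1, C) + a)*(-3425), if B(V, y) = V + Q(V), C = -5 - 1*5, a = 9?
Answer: -39730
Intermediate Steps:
C = -10 (C = -5 - 5 = -10)
Q(K) = 8*K/(4 + K) (Q(K) = 4*((K + K)/(K + 4)) = 4*((2*K)/(4 + K)) = 4*(2*K/(4 + K)) = 8*K/(4 + K))
B(V, y) = V + 8*V/(4 + V)
(B(1, C) + a)*(-3425) = (1*(12 + 1)/(4 + 1) + 9)*(-3425) = (1*13/5 + 9)*(-3425) = (1*(⅕)*13 + 9)*(-3425) = (13/5 + 9)*(-3425) = (58/5)*(-3425) = -39730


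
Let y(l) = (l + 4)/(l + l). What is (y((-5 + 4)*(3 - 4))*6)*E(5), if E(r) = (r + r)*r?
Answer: 750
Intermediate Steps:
E(r) = 2*r² (E(r) = (2*r)*r = 2*r²)
y(l) = (4 + l)/(2*l) (y(l) = (4 + l)/((2*l)) = (4 + l)*(1/(2*l)) = (4 + l)/(2*l))
(y((-5 + 4)*(3 - 4))*6)*E(5) = (((4 + (-5 + 4)*(3 - 4))/(2*(((-5 + 4)*(3 - 4)))))*6)*(2*5²) = (((4 - 1*(-1))/(2*((-1*(-1)))))*6)*(2*25) = (((½)*(4 + 1)/1)*6)*50 = (((½)*1*5)*6)*50 = ((5/2)*6)*50 = 15*50 = 750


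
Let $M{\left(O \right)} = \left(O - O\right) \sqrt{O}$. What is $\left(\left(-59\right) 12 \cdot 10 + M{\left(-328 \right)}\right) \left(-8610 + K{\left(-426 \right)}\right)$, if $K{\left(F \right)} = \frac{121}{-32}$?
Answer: $\frac{243942285}{4} \approx 6.0986 \cdot 10^{7}$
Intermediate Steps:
$K{\left(F \right)} = - \frac{121}{32}$ ($K{\left(F \right)} = 121 \left(- \frac{1}{32}\right) = - \frac{121}{32}$)
$M{\left(O \right)} = 0$ ($M{\left(O \right)} = 0 \sqrt{O} = 0$)
$\left(\left(-59\right) 12 \cdot 10 + M{\left(-328 \right)}\right) \left(-8610 + K{\left(-426 \right)}\right) = \left(\left(-59\right) 12 \cdot 10 + 0\right) \left(-8610 - \frac{121}{32}\right) = \left(\left(-708\right) 10 + 0\right) \left(- \frac{275641}{32}\right) = \left(-7080 + 0\right) \left(- \frac{275641}{32}\right) = \left(-7080\right) \left(- \frac{275641}{32}\right) = \frac{243942285}{4}$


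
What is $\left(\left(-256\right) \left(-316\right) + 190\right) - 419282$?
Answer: $-338196$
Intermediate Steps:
$\left(\left(-256\right) \left(-316\right) + 190\right) - 419282 = \left(80896 + 190\right) - 419282 = 81086 - 419282 = -338196$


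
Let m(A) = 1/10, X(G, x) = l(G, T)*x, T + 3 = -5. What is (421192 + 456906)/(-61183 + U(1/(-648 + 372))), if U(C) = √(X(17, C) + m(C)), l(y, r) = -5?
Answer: -74140044508920/5165836094657 - 1756196*√56235/5165836094657 ≈ -14.352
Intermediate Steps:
T = -8 (T = -3 - 5 = -8)
X(G, x) = -5*x
m(A) = ⅒
U(C) = √(⅒ - 5*C) (U(C) = √(-5*C + ⅒) = √(⅒ - 5*C))
(421192 + 456906)/(-61183 + U(1/(-648 + 372))) = (421192 + 456906)/(-61183 + √(10 - 500/(-648 + 372))/10) = 878098/(-61183 + √(10 - 500/(-276))/10) = 878098/(-61183 + √(10 - 500*(-1/276))/10) = 878098/(-61183 + √(10 + 125/69)/10) = 878098/(-61183 + √(815/69)/10) = 878098/(-61183 + (√56235/69)/10) = 878098/(-61183 + √56235/690)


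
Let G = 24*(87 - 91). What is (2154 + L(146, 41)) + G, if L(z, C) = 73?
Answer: 2131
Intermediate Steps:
G = -96 (G = 24*(-4) = -96)
(2154 + L(146, 41)) + G = (2154 + 73) - 96 = 2227 - 96 = 2131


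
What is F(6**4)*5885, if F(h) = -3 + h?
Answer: 7609305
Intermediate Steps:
F(6**4)*5885 = (-3 + 6**4)*5885 = (-3 + 1296)*5885 = 1293*5885 = 7609305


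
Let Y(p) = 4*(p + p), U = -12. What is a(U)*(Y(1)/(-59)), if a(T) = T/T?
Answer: -8/59 ≈ -0.13559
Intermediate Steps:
Y(p) = 8*p (Y(p) = 4*(2*p) = 8*p)
a(T) = 1
a(U)*(Y(1)/(-59)) = 1*((8*1)/(-59)) = 1*(8*(-1/59)) = 1*(-8/59) = -8/59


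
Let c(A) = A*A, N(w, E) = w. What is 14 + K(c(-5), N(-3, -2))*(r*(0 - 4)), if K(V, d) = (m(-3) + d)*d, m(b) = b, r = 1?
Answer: -58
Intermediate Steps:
c(A) = A²
K(V, d) = d*(-3 + d) (K(V, d) = (-3 + d)*d = d*(-3 + d))
14 + K(c(-5), N(-3, -2))*(r*(0 - 4)) = 14 + (-3*(-3 - 3))*(1*(0 - 4)) = 14 + (-3*(-6))*(1*(-4)) = 14 + 18*(-4) = 14 - 72 = -58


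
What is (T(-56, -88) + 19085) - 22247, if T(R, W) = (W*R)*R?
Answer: -279130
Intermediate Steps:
T(R, W) = W*R² (T(R, W) = (R*W)*R = W*R²)
(T(-56, -88) + 19085) - 22247 = (-88*(-56)² + 19085) - 22247 = (-88*3136 + 19085) - 22247 = (-275968 + 19085) - 22247 = -256883 - 22247 = -279130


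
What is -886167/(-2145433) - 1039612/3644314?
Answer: 499526456221/3909315758981 ≈ 0.12778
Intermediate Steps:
-886167/(-2145433) - 1039612/3644314 = -886167*(-1/2145433) - 1039612*1/3644314 = 886167/2145433 - 519806/1822157 = 499526456221/3909315758981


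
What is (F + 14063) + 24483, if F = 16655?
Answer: 55201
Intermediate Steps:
(F + 14063) + 24483 = (16655 + 14063) + 24483 = 30718 + 24483 = 55201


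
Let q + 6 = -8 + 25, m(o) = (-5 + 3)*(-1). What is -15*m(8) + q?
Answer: -19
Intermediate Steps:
m(o) = 2 (m(o) = -2*(-1) = 2)
q = 11 (q = -6 + (-8 + 25) = -6 + 17 = 11)
-15*m(8) + q = -15*2 + 11 = -30 + 11 = -19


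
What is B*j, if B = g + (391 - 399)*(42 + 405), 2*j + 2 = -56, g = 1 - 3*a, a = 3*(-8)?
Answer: 101587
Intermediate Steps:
a = -24
g = 73 (g = 1 - 3*(-24) = 1 + 72 = 73)
j = -29 (j = -1 + (1/2)*(-56) = -1 - 28 = -29)
B = -3503 (B = 73 + (391 - 399)*(42 + 405) = 73 - 8*447 = 73 - 3576 = -3503)
B*j = -3503*(-29) = 101587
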